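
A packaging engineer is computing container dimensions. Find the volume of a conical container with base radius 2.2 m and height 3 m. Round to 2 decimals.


Shape: cone
Radius r = 2.2 m, Height h = 3 m
Formula: V = (1/3) * pi * r^2 * h
r^2 = 4.84
pi * r^2 * h = pi * 4.84 * 3 = 14.52 * pi
V = 14.52 * pi / 3
V = 15.21
15.21 m^3


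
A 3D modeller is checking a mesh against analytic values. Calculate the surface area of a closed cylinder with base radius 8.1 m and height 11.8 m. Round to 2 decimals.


Shape: closed cylinder
Radius r = 8.1 m, Height h = 11.8 m
Formula: SA = 2*pi*r^2 + 2*pi*r*h = 2*pi*r*(r + h)
r + h = 19.9
2 * r * (r + h) = 2 * 8.1 * 19.9 = 322.38
SA = 322.38 * pi
SA = 1012.79
1012.79 m^2


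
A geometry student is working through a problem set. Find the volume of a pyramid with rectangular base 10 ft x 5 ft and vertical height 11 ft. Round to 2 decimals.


Shape: rectangular pyramid
Base: 10 ft x 5 ft, Height h = 11 ft
Formula: V = (1/3) * base_area * h
base_area = 10 * 5 = 50
base_area * h = 50 * 11 = 550
V = 550 / 3
V = 183.33
183.33 ft^3


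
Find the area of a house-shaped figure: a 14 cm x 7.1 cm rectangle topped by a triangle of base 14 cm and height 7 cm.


Composite shape: rectangle + triangle
Rectangle area = 14 * 7.1 = 99.4
Triangle area = 0.5 * 14 * 7 = 49
Total = 99.4 + 49
Total = 148.4
148.4 cm^2


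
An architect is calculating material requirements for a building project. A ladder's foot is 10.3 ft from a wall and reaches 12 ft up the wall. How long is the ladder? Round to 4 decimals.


Shape: right triangle
Legs a = 10.3 ft, b = 12 ft
Formula: c = sqrt(a^2 + b^2)
a^2 = 106.09, b^2 = 144
a^2 + b^2 = 250.09
c = sqrt(250.09)
c = 15.8142
15.8142 ft


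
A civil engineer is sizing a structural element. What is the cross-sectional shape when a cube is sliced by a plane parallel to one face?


Solid: cube
Cutting plane: parallel to one face
Visualize the intersection of the plane with the solid's surface.
The boundary of the cut region is a square.
square


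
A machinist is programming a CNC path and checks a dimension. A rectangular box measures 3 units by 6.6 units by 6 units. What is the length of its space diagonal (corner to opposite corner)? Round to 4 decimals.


Shape: rectangular box (space diagonal)
l = 3 units, w = 6.6 units, h = 6 units
Visualize: the diagonal of the base, then a right triangle with that diagonal and the height.
Formula: d = sqrt(l^2 + w^2 + h^2)
l^2 + w^2 + h^2 = 9 + 43.56 + 36 = 88.56
d = sqrt(88.56)
d = 9.4106
9.4106 units


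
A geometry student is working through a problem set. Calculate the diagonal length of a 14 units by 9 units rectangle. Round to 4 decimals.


Shape: rectangle (diagonal via Pythagoras)
Sides: 14 units and 9 units
Formula: d = sqrt(l^2 + w^2)
l^2 = 196, w^2 = 81
l^2 + w^2 = 277
d = sqrt(277)
d = 16.6433
16.6433 units


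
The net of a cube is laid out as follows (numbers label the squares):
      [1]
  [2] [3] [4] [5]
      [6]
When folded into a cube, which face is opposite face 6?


Net: cross layout. Take square 3 as the base (bottom).
Fold the four squares in the horizontal row up around 3: 2 -> left, 4 -> right, 5 wraps to the top.
Fold 1 and 6 up from 3: 1 -> back, 6 -> front.
Opposite pairs are therefore: (1, 6), (2, 4), (3, 5).
Face 6 is opposite face 1.
face 1


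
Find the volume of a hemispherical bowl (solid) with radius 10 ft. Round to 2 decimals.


Shape: hemisphere (half of a sphere)
Radius r = 10 ft
Formula: V = (1/2) * (4/3) * pi * r^3 = (2/3) * pi * r^3
r^3 = 1000
(2/3) * 1000 = 666.666667
V = 666.666667 * pi
V = 2094.4
2094.4 ft^3


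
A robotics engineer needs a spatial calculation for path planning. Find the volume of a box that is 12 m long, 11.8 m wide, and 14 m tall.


Shape: rectangular prism
l = 12 m, w = 11.8 m, h = 14 m
Formula: V = l * w * h
V = 12 * 11.8 * 14
V = 141.6 * 14
V = 1982.4
1982.4 m^3


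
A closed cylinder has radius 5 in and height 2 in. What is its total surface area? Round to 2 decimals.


Shape: closed cylinder
Radius r = 5 in, Height h = 2 in
Formula: SA = 2*pi*r^2 + 2*pi*r*h = 2*pi*r*(r + h)
r + h = 7
2 * r * (r + h) = 2 * 5 * 7 = 70
SA = 70 * pi
SA = 219.91
219.91 in^2


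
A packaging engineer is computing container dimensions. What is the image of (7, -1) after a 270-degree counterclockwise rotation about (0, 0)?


Transformation: rotation about the origin
Original point: (7, -1)
Rule for 270 deg counterclockwise: (x, y) -> (y, -x)
Apply: (7, -1) -> (-1, -7)
(-1, -7)


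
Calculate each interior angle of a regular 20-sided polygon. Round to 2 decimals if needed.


Shape: regular icosagon (20 sides)
Formula: interior angle = (n - 2) * 180 / n
(n - 2) = 18
(n - 2) * 180 = 3240
angle = 3240 / 20
angle = 162
162 degrees


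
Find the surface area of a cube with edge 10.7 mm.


Shape: cube
Side s = 10.7 mm
A cube has 6 square faces.
Formula: SA = 6 * s^2
s^2 = 114.49
SA = 6 * 114.49
SA = 686.94
686.94 mm^2


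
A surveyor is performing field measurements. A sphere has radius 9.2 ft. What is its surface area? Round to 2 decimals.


Shape: sphere
Radius r = 9.2 ft
Formula: SA = 4 * pi * r^2
r^2 = 84.64
SA = 4 * pi * 84.64
SA = 338.56 * pi
SA = 1063.62
1063.62 ft^2


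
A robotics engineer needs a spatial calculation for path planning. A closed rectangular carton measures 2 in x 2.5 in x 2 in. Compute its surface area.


Shape: rectangular prism
l = 2 in, w = 2.5 in, h = 2 in
Formula: SA = 2(lw + lh + wh)
lw = 5, lh = 4, wh = 5
lw + lh + wh = 14
SA = 2 * 14
SA = 28
28 in^2


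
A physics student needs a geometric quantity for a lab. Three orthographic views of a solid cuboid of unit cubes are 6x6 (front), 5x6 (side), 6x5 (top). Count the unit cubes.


Orthographic views of a solid rectangular block:
Front view 6 x 6 -> length = 6, height = 6
Side view 5 x 6 -> width = 5, height = 6 (consistent)
Top view 6 x 5 -> confirms length = 6, width = 5
The block is 6 x 5 x 6.
Total unit cubes = 6 * 5 * 6 = 180
180 unit cubes


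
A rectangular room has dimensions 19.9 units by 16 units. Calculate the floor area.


Shape: rectangle
Length l = 19.9 units, Width w = 16 units
Formula: A = l * w
A = 19.9 * 16
A = 318.4
318.4 units^2


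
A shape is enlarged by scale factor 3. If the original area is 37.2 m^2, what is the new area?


Linear scale factor k = 3
Original area = 37.2 m^2
Rule: under a linear scaling by k, areas scale by k^2.
k^2 = 3^2 = 9
New area = 37.2 * 9
New area = 334.8
334.8 m^2


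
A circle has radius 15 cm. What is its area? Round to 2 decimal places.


Shape: circle
Radius r = 15 cm
Formula: A = pi * r^2
r^2 = 15^2 = 225
A = pi * 225
A = 706.86
706.86 cm^2


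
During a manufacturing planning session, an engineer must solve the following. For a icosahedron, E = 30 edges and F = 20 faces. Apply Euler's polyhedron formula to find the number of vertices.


Polyhedron: icosahedron
Euler's formula for convex polyhedra: V - E + F = 2
Given: E = 30 edges and F = 20 faces
Solve for V:
V = 2 + E - F = 2 + 30 - 20 = 12
12 vertices


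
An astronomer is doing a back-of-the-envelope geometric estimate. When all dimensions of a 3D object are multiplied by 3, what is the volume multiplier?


Linear scale factor k = 3
Rule: under a linear scaling by k, volumes scale by k^3.
k^3 = 3 * 3 * 3
k^3 = 9 * 3
k^3 = 27
Volume scales by a factor of 27.
27 (dimensionless)


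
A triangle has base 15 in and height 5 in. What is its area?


Shape: triangle
Base b = 15 in, Height h = 5 in
Formula: A = (1/2) * b * h
A = 0.5 * 15 * 5
A = 0.5 * 75
A = 37.5
37.5 in^2


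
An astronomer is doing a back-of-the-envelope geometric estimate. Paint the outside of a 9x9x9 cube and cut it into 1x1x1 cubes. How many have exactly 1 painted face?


Large cube: 9 x 9 x 9, cut into unit cubes.
n = 9, so n - 2 = 7
Cubes with 1 painted face lie in the interior of each face.
A cube has 6 faces; each contributes (n - 2)^2 = 49 such cubes.
Count = 6 * 49 = 294
294 unit cubes


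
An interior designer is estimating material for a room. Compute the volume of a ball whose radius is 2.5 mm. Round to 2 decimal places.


Shape: sphere
Radius r = 2.5 mm
Formula: V = (4/3) * pi * r^3
r^3 = 15.625
(4/3) * 15.625 = 20.833333
V = 20.833333 * pi
V = 65.45
65.45 mm^3


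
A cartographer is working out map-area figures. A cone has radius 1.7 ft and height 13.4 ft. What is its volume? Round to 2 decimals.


Shape: cone
Radius r = 1.7 ft, Height h = 13.4 ft
Formula: V = (1/3) * pi * r^2 * h
r^2 = 2.89
pi * r^2 * h = pi * 2.89 * 13.4 = 38.726 * pi
V = 38.726 * pi / 3
V = 40.55
40.55 ft^3


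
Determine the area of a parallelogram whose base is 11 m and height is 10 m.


Shape: parallelogram
Base b = 11 m, Height h = 10 m
Formula: A = b * h
A = 11 * 10
A = 110
110 m^2


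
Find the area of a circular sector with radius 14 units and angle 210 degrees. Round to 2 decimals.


Shape: circular sector
Radius r = 14 units, Angle = 210 degrees
Formula: A = (angle/360) * pi * r^2
r^2 = 196
Fraction of circle = 210/360
A = (210/360) * pi * 196
A = 114.333333 * pi
A = 359.19
359.19 units^2


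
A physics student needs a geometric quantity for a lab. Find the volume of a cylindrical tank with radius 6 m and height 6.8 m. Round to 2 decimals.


Shape: cylinder
Radius r = 6 m, Height h = 6.8 m
Formula: V = pi * r^2 * h
r^2 = 36
V = pi * 36 * 6.8
V = 244.8 * pi
V = 769.06
769.06 m^3


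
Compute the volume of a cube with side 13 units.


Shape: cube
Side s = 13 units
Formula: V = s^3
V = 13 * 13 * 13
V = 169 * 13
V = 2197
2197 units^3


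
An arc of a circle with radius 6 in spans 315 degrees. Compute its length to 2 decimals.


Shape: circular arc
Radius r = 6 in, Angle = 315 degrees
Formula: L = (angle/360) * 2 * pi * r
2 * pi * r = 12 * pi
L = (315/360) * 12 * pi
L = 10.5 * pi
L = 32.99
32.99 in


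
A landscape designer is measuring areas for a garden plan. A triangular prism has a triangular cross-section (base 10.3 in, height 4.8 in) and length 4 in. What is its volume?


Shape: triangular prism
Triangle base = 10.3 in, triangle height = 4.8 in, prism length L = 4 in
Formula: V = (1/2 * b * h_tri) * L
Cross-section area = 0.5 * 10.3 * 4.8 = 24.72
V = 24.72 * 4
V = 98.88
98.88 in^3


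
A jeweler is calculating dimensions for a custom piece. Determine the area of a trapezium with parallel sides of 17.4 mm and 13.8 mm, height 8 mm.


Shape: trapezoid
Parallel sides a = 17.4 mm, b = 13.8 mm; Height h = 8 mm
Formula: A = (a + b) * h / 2
a + b = 17.4 + 13.8 = 31.2
A = 31.2 * 8 / 2
A = 249.6 / 2
A = 124.8
124.8 mm^2


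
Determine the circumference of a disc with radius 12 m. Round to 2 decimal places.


Shape: circle
Radius r = 12 m
Formula: C = 2 * pi * r
C = 2 * pi * 12
C = 24 * pi
C = 75.4
75.4 m


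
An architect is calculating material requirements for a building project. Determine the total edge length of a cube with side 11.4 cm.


Shape: cube
Side s = 11.4 cm
A cube has 12 edges, all equal.
Formula: total edge length = 12 * s
Total = 12 * 11.4
Total = 136.8
136.8 cm


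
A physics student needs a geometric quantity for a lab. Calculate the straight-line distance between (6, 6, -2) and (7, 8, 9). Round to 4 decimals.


3D distance between two points
P1 = (6, 6, -2), P2 = (7, 8, 9)
Formula: d = sqrt((x2-x1)^2 + (y2-y1)^2 + (z2-z1)^2)
dx = 7 - 6 = 1
dy = 8 - 6 = 2
dz = 9 - -2 = 11
dx^2 + dy^2 + dz^2 = 1 + 4 + 121 = 126
d = sqrt(126)
d = 11.225
11.225 units


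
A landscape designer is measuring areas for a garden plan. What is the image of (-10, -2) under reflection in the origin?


Transformation: reflection
Original point: (-10, -2)
Rule for reflection through the origin: (x, y) -> (-x, -y)
Apply: (-10, -2) -> (10, 2)
(10, 2)


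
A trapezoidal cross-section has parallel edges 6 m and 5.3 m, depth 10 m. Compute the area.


Shape: trapezoid
Parallel sides a = 6 m, b = 5.3 m; Height h = 10 m
Formula: A = (a + b) * h / 2
a + b = 6 + 5.3 = 11.3
A = 11.3 * 10 / 2
A = 113 / 2
A = 56.5
56.5 m^2


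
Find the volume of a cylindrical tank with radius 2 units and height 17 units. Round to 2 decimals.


Shape: cylinder
Radius r = 2 units, Height h = 17 units
Formula: V = pi * r^2 * h
r^2 = 4
V = pi * 4 * 17
V = 68 * pi
V = 213.63
213.63 units^3


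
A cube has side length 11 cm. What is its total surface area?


Shape: cube
Side s = 11 cm
A cube has 6 square faces.
Formula: SA = 6 * s^2
s^2 = 121
SA = 6 * 121
SA = 726
726 cm^2


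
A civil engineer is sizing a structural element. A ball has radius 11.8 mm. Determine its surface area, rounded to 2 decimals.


Shape: sphere
Radius r = 11.8 mm
Formula: SA = 4 * pi * r^2
r^2 = 139.24
SA = 4 * pi * 139.24
SA = 556.96 * pi
SA = 1749.74
1749.74 mm^2


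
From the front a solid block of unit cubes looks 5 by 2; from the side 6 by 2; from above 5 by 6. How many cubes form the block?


Orthographic views of a solid rectangular block:
Front view 5 x 2 -> length = 5, height = 2
Side view 6 x 2 -> width = 6, height = 2 (consistent)
Top view 5 x 6 -> confirms length = 5, width = 6
The block is 5 x 6 x 2.
Total unit cubes = 5 * 6 * 2 = 60
60 unit cubes


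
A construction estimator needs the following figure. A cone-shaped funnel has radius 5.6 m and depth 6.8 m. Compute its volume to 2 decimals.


Shape: cone
Radius r = 5.6 m, Height h = 6.8 m
Formula: V = (1/3) * pi * r^2 * h
r^2 = 31.36
pi * r^2 * h = pi * 31.36 * 6.8 = 213.248 * pi
V = 213.248 * pi / 3
V = 223.31
223.31 m^3


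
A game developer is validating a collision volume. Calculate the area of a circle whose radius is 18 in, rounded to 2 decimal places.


Shape: circle
Radius r = 18 in
Formula: A = pi * r^2
r^2 = 18^2 = 324
A = pi * 324
A = 1017.88
1017.88 in^2


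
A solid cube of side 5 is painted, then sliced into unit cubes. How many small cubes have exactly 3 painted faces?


Large cube: 5 x 5 x 5, cut into unit cubes.
Cubes with 3 painted faces are at the corners. A cube always has 8 corners.
Count = 8
8 unit cubes


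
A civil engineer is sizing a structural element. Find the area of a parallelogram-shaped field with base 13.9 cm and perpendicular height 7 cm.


Shape: parallelogram
Base b = 13.9 cm, Height h = 7 cm
Formula: A = b * h
A = 13.9 * 7
A = 97.3
97.3 cm^2


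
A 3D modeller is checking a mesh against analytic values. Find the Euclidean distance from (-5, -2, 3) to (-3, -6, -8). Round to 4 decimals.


3D distance between two points
P1 = (-5, -2, 3), P2 = (-3, -6, -8)
Formula: d = sqrt((x2-x1)^2 + (y2-y1)^2 + (z2-z1)^2)
dx = -3 - -5 = 2
dy = -6 - -2 = -4
dz = -8 - 3 = -11
dx^2 + dy^2 + dz^2 = 4 + 16 + 121 = 141
d = sqrt(141)
d = 11.8743
11.8743 units


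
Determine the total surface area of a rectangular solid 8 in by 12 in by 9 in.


Shape: rectangular prism
l = 8 in, w = 12 in, h = 9 in
Formula: SA = 2(lw + lh + wh)
lw = 96, lh = 72, wh = 108
lw + lh + wh = 276
SA = 2 * 276
SA = 552
552 in^2


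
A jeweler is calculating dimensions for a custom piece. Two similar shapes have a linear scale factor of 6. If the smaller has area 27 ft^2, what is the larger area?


Linear scale factor k = 6
Original area = 27 ft^2
Rule: under a linear scaling by k, areas scale by k^2.
k^2 = 6^2 = 36
New area = 27 * 36
New area = 972
972 ft^2


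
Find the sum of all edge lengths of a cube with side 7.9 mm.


Shape: cube
Side s = 7.9 mm
A cube has 12 edges, all equal.
Formula: total edge length = 12 * s
Total = 12 * 7.9
Total = 94.8
94.8 mm


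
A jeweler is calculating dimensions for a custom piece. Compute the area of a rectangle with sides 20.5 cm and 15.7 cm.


Shape: rectangle
Length l = 20.5 cm, Width w = 15.7 cm
Formula: A = l * w
A = 20.5 * 15.7
A = 321.85
321.85 cm^2


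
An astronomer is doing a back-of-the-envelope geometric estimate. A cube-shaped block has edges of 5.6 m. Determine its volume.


Shape: cube
Side s = 5.6 m
Formula: V = s^3
V = 5.6 * 5.6 * 5.6
V = 31.36 * 5.6
V = 175.616
175.616 m^3


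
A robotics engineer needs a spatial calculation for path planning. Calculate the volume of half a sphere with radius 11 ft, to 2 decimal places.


Shape: hemisphere (half of a sphere)
Radius r = 11 ft
Formula: V = (1/2) * (4/3) * pi * r^3 = (2/3) * pi * r^3
r^3 = 1331
(2/3) * 1331 = 887.333333
V = 887.333333 * pi
V = 2787.64
2787.64 ft^3


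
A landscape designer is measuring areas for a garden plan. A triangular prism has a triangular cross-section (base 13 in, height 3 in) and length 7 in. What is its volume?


Shape: triangular prism
Triangle base = 13 in, triangle height = 3 in, prism length L = 7 in
Formula: V = (1/2 * b * h_tri) * L
Cross-section area = 0.5 * 13 * 3 = 19.5
V = 19.5 * 7
V = 136.5
136.5 in^3


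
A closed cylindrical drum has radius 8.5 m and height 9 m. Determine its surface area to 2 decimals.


Shape: closed cylinder
Radius r = 8.5 m, Height h = 9 m
Formula: SA = 2*pi*r^2 + 2*pi*r*h = 2*pi*r*(r + h)
r + h = 17.5
2 * r * (r + h) = 2 * 8.5 * 17.5 = 297.5
SA = 297.5 * pi
SA = 934.62
934.62 m^2


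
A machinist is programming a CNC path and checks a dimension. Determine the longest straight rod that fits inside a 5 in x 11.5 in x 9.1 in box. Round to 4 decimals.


Shape: rectangular box (space diagonal)
l = 5 in, w = 11.5 in, h = 9.1 in
Visualize: the diagonal of the base, then a right triangle with that diagonal and the height.
Formula: d = sqrt(l^2 + w^2 + h^2)
l^2 + w^2 + h^2 = 25 + 132.25 + 82.81 = 240.06
d = sqrt(240.06)
d = 15.4939
15.4939 in


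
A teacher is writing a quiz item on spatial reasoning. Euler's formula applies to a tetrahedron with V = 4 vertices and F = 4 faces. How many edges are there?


Polyhedron: tetrahedron
Euler's formula for convex polyhedra: V - E + F = 2
Given: V = 4 vertices and F = 4 faces
Solve for E:
E = V + F - 2 = 4 + 4 - 2 = 6
6 edges


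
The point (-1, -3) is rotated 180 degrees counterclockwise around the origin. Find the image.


Transformation: rotation about the origin
Original point: (-1, -3)
Rule for 180 deg: (x, y) -> (-x, -y)
Apply: (-1, -3) -> (1, 3)
(1, 3)


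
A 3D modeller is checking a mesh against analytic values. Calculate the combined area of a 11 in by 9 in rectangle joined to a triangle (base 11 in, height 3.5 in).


Composite shape: rectangle + triangle
Rectangle area = 11 * 9 = 99
Triangle area = 0.5 * 11 * 3.5 = 19.25
Total = 99 + 19.25
Total = 118.25
118.25 in^2


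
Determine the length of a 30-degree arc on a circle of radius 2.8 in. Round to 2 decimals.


Shape: circular arc
Radius r = 2.8 in, Angle = 30 degrees
Formula: L = (angle/360) * 2 * pi * r
2 * pi * r = 5.6 * pi
L = (30/360) * 5.6 * pi
L = 0.466667 * pi
L = 1.47
1.47 in


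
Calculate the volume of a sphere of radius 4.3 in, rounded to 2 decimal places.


Shape: sphere
Radius r = 4.3 in
Formula: V = (4/3) * pi * r^3
r^3 = 79.507
(4/3) * 79.507 = 106.009333
V = 106.009333 * pi
V = 333.04
333.04 in^3


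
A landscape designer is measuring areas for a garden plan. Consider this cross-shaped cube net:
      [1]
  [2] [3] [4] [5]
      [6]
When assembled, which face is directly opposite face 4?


Net: cross layout. Take square 3 as the base (bottom).
Fold the four squares in the horizontal row up around 3: 2 -> left, 4 -> right, 5 wraps to the top.
Fold 1 and 6 up from 3: 1 -> back, 6 -> front.
Opposite pairs are therefore: (1, 6), (2, 4), (3, 5).
Face 4 is opposite face 2.
face 2


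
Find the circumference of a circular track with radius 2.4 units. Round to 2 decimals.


Shape: circle
Radius r = 2.4 units
Formula: C = 2 * pi * r
C = 2 * pi * 2.4
C = 4.8 * pi
C = 15.08
15.08 units


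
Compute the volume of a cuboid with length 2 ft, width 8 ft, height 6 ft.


Shape: rectangular prism
l = 2 ft, w = 8 ft, h = 6 ft
Formula: V = l * w * h
V = 2 * 8 * 6
V = 16 * 6
V = 96
96 ft^3


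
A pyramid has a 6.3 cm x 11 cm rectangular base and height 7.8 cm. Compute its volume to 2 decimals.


Shape: rectangular pyramid
Base: 6.3 cm x 11 cm, Height h = 7.8 cm
Formula: V = (1/3) * base_area * h
base_area = 6.3 * 11 = 69.3
base_area * h = 69.3 * 7.8 = 540.54
V = 540.54 / 3
V = 180.18
180.18 cm^3


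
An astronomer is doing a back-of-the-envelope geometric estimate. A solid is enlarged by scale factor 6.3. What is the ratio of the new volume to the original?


Linear scale factor k = 6.3
Rule: under a linear scaling by k, volumes scale by k^3.
k^3 = 6.3 * 6.3 * 6.3
k^3 = 39.69 * 6.3
k^3 = 250.047
Volume scales by a factor of 250.047.
250.047 (dimensionless)


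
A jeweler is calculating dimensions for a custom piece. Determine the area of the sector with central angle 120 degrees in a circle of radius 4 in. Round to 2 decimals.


Shape: circular sector
Radius r = 4 in, Angle = 120 degrees
Formula: A = (angle/360) * pi * r^2
r^2 = 16
Fraction of circle = 120/360
A = (120/360) * pi * 16
A = 5.333333 * pi
A = 16.76
16.76 in^2


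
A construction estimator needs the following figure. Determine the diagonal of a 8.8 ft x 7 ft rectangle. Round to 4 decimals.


Shape: rectangle (diagonal via Pythagoras)
Sides: 8.8 ft and 7 ft
Formula: d = sqrt(l^2 + w^2)
l^2 = 77.44, w^2 = 49
l^2 + w^2 = 126.44
d = sqrt(126.44)
d = 11.2446
11.2446 ft


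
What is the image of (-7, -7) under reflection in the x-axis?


Transformation: reflection
Original point: (-7, -7)
Rule for reflection over the x-axis: (x, y) -> (x, -y)
Apply: (-7, -7) -> (-7, 7)
(-7, 7)


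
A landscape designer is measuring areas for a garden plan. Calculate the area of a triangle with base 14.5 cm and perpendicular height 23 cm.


Shape: triangle
Base b = 14.5 cm, Height h = 23 cm
Formula: A = (1/2) * b * h
A = 0.5 * 14.5 * 23
A = 0.5 * 333.5
A = 166.75
166.75 cm^2


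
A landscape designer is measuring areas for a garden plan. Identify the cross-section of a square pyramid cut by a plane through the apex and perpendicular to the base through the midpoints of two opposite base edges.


Solid: square pyramid
Cutting plane: through the apex and perpendicular to the base through the midpoints of two opposite base edges
Visualize the intersection of the plane with the solid's surface.
The boundary of the cut region is a isosceles triangle.
isosceles triangle


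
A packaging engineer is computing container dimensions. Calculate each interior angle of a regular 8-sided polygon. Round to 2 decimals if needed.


Shape: regular octagon (8 sides)
Formula: interior angle = (n - 2) * 180 / n
(n - 2) = 6
(n - 2) * 180 = 1080
angle = 1080 / 8
angle = 135
135 degrees


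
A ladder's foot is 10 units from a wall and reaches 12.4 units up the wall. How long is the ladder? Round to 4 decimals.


Shape: right triangle
Legs a = 10 units, b = 12.4 units
Formula: c = sqrt(a^2 + b^2)
a^2 = 100, b^2 = 153.76
a^2 + b^2 = 253.76
c = sqrt(253.76)
c = 15.9298
15.9298 units


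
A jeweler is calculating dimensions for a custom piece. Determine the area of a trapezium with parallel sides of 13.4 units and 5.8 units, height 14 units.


Shape: trapezoid
Parallel sides a = 13.4 units, b = 5.8 units; Height h = 14 units
Formula: A = (a + b) * h / 2
a + b = 13.4 + 5.8 = 19.2
A = 19.2 * 14 / 2
A = 268.8 / 2
A = 134.4
134.4 units^2


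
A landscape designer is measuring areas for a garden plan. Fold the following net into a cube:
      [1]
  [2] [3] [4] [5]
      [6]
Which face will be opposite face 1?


Net: cross layout. Take square 3 as the base (bottom).
Fold the four squares in the horizontal row up around 3: 2 -> left, 4 -> right, 5 wraps to the top.
Fold 1 and 6 up from 3: 1 -> back, 6 -> front.
Opposite pairs are therefore: (1, 6), (2, 4), (3, 5).
Face 1 is opposite face 6.
face 6


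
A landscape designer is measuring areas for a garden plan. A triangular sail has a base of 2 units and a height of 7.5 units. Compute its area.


Shape: triangle
Base b = 2 units, Height h = 7.5 units
Formula: A = (1/2) * b * h
A = 0.5 * 2 * 7.5
A = 0.5 * 15
A = 7.5
7.5 units^2


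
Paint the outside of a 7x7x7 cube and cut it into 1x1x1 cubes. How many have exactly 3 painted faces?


Large cube: 7 x 7 x 7, cut into unit cubes.
Cubes with 3 painted faces are at the corners. A cube always has 8 corners.
Count = 8
8 unit cubes


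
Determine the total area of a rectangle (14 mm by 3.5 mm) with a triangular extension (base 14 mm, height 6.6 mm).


Composite shape: rectangle + triangle
Rectangle area = 14 * 3.5 = 49
Triangle area = 0.5 * 14 * 6.6 = 46.2
Total = 49 + 46.2
Total = 95.2
95.2 mm^2


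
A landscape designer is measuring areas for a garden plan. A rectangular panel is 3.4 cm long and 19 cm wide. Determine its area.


Shape: rectangle
Length l = 3.4 cm, Width w = 19 cm
Formula: A = l * w
A = 3.4 * 19
A = 64.6
64.6 cm^2


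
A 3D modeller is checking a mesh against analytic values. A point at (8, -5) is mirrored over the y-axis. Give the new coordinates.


Transformation: reflection
Original point: (8, -5)
Rule for reflection over the y-axis: (x, y) -> (-x, y)
Apply: (8, -5) -> (-8, -5)
(-8, -5)


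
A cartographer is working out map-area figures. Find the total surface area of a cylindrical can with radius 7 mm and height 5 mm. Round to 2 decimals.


Shape: closed cylinder
Radius r = 7 mm, Height h = 5 mm
Formula: SA = 2*pi*r^2 + 2*pi*r*h = 2*pi*r*(r + h)
r + h = 12
2 * r * (r + h) = 2 * 7 * 12 = 168
SA = 168 * pi
SA = 527.79
527.79 mm^2


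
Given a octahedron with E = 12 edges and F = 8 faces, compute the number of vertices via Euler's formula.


Polyhedron: octahedron
Euler's formula for convex polyhedra: V - E + F = 2
Given: E = 12 edges and F = 8 faces
Solve for V:
V = 2 + E - F = 2 + 12 - 8 = 6
6 vertices


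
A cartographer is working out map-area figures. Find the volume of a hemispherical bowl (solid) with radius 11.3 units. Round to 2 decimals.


Shape: hemisphere (half of a sphere)
Radius r = 11.3 units
Formula: V = (1/2) * (4/3) * pi * r^3 = (2/3) * pi * r^3
r^3 = 1442.897
(2/3) * 1442.897 = 961.931333
V = 961.931333 * pi
V = 3022
3022 units^3


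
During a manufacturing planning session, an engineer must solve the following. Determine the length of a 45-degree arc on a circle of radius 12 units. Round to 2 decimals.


Shape: circular arc
Radius r = 12 units, Angle = 45 degrees
Formula: L = (angle/360) * 2 * pi * r
2 * pi * r = 24 * pi
L = (45/360) * 24 * pi
L = 3 * pi
L = 9.42
9.42 units


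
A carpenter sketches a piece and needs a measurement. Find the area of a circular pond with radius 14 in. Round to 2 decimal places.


Shape: circle
Radius r = 14 in
Formula: A = pi * r^2
r^2 = 14^2 = 196
A = pi * 196
A = 615.75
615.75 in^2


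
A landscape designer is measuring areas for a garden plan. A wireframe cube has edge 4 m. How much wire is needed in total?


Shape: cube
Side s = 4 m
A cube has 12 edges, all equal.
Formula: total edge length = 12 * s
Total = 12 * 4
Total = 48
48 m


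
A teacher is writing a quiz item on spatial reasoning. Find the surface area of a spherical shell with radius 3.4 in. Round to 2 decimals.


Shape: sphere
Radius r = 3.4 in
Formula: SA = 4 * pi * r^2
r^2 = 11.56
SA = 4 * pi * 11.56
SA = 46.24 * pi
SA = 145.27
145.27 in^2


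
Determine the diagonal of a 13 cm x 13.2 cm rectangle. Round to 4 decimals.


Shape: rectangle (diagonal via Pythagoras)
Sides: 13 cm and 13.2 cm
Formula: d = sqrt(l^2 + w^2)
l^2 = 169, w^2 = 174.24
l^2 + w^2 = 343.24
d = sqrt(343.24)
d = 18.5267
18.5267 cm


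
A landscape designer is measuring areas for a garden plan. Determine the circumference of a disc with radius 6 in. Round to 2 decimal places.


Shape: circle
Radius r = 6 in
Formula: C = 2 * pi * r
C = 2 * pi * 6
C = 12 * pi
C = 37.7
37.7 in


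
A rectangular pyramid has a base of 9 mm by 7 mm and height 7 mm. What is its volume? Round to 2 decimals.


Shape: rectangular pyramid
Base: 9 mm x 7 mm, Height h = 7 mm
Formula: V = (1/3) * base_area * h
base_area = 9 * 7 = 63
base_area * h = 63 * 7 = 441
V = 441 / 3
V = 147
147 mm^3


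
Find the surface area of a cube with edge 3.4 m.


Shape: cube
Side s = 3.4 m
A cube has 6 square faces.
Formula: SA = 6 * s^2
s^2 = 11.56
SA = 6 * 11.56
SA = 69.36
69.36 m^2


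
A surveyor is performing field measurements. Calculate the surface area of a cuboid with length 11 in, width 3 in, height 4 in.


Shape: rectangular prism
l = 11 in, w = 3 in, h = 4 in
Formula: SA = 2(lw + lh + wh)
lw = 33, lh = 44, wh = 12
lw + lh + wh = 89
SA = 2 * 89
SA = 178
178 in^2


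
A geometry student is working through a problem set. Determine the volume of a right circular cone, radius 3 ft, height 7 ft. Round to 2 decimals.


Shape: cone
Radius r = 3 ft, Height h = 7 ft
Formula: V = (1/3) * pi * r^2 * h
r^2 = 9
pi * r^2 * h = pi * 9 * 7 = 63 * pi
V = 63 * pi / 3
V = 65.97
65.97 ft^3


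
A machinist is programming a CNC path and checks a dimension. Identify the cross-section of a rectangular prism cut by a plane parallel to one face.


Solid: rectangular prism
Cutting plane: parallel to one face
Visualize the intersection of the plane with the solid's surface.
The boundary of the cut region is a rectangle.
rectangle


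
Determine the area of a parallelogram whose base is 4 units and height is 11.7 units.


Shape: parallelogram
Base b = 4 units, Height h = 11.7 units
Formula: A = b * h
A = 4 * 11.7
A = 46.8
46.8 units^2


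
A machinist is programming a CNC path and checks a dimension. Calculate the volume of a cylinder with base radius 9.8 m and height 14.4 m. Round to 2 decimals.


Shape: cylinder
Radius r = 9.8 m, Height h = 14.4 m
Formula: V = pi * r^2 * h
r^2 = 96.04
V = pi * 96.04 * 14.4
V = 1382.976 * pi
V = 4344.75
4344.75 m^3


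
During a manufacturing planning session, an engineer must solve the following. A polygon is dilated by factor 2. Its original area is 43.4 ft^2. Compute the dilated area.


Linear scale factor k = 2
Original area = 43.4 ft^2
Rule: under a linear scaling by k, areas scale by k^2.
k^2 = 2^2 = 4
New area = 43.4 * 4
New area = 173.6
173.6 ft^2


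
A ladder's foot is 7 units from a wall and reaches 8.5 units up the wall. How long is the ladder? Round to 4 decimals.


Shape: right triangle
Legs a = 7 units, b = 8.5 units
Formula: c = sqrt(a^2 + b^2)
a^2 = 49, b^2 = 72.25
a^2 + b^2 = 121.25
c = sqrt(121.25)
c = 11.0114
11.0114 units


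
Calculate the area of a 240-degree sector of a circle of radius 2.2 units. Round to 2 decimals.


Shape: circular sector
Radius r = 2.2 units, Angle = 240 degrees
Formula: A = (angle/360) * pi * r^2
r^2 = 4.84
Fraction of circle = 240/360
A = (240/360) * pi * 4.84
A = 3.226667 * pi
A = 10.14
10.14 units^2


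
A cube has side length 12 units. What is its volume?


Shape: cube
Side s = 12 units
Formula: V = s^3
V = 12 * 12 * 12
V = 144 * 12
V = 1728
1728 units^3


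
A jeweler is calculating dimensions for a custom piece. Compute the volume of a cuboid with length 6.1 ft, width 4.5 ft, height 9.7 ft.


Shape: rectangular prism
l = 6.1 ft, w = 4.5 ft, h = 9.7 ft
Formula: V = l * w * h
V = 6.1 * 4.5 * 9.7
V = 27.45 * 9.7
V = 266.265
266.265 ft^3


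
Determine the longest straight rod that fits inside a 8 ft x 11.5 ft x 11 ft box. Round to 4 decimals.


Shape: rectangular box (space diagonal)
l = 8 ft, w = 11.5 ft, h = 11 ft
Visualize: the diagonal of the base, then a right triangle with that diagonal and the height.
Formula: d = sqrt(l^2 + w^2 + h^2)
l^2 + w^2 + h^2 = 64 + 132.25 + 121 = 317.25
d = sqrt(317.25)
d = 17.8115
17.8115 ft


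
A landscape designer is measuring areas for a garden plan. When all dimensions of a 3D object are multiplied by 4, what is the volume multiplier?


Linear scale factor k = 4
Rule: under a linear scaling by k, volumes scale by k^3.
k^3 = 4 * 4 * 4
k^3 = 16 * 4
k^3 = 64
Volume scales by a factor of 64.
64 (dimensionless)


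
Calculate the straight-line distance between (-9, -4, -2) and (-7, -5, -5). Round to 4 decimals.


3D distance between two points
P1 = (-9, -4, -2), P2 = (-7, -5, -5)
Formula: d = sqrt((x2-x1)^2 + (y2-y1)^2 + (z2-z1)^2)
dx = -7 - -9 = 2
dy = -5 - -4 = -1
dz = -5 - -2 = -3
dx^2 + dy^2 + dz^2 = 4 + 1 + 9 = 14
d = sqrt(14)
d = 3.7417
3.7417 units


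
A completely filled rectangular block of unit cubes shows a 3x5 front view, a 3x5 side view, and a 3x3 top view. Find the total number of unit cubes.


Orthographic views of a solid rectangular block:
Front view 3 x 5 -> length = 3, height = 5
Side view 3 x 5 -> width = 3, height = 5 (consistent)
Top view 3 x 3 -> confirms length = 3, width = 3
The block is 3 x 3 x 5.
Total unit cubes = 3 * 3 * 5 = 45
45 unit cubes


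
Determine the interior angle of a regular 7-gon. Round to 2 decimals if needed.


Shape: regular heptagon (7 sides)
Formula: interior angle = (n - 2) * 180 / n
(n - 2) = 5
(n - 2) * 180 = 900
angle = 900 / 7
angle = 128.57
128.57 degrees


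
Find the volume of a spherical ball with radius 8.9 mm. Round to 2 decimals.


Shape: sphere
Radius r = 8.9 mm
Formula: V = (4/3) * pi * r^3
r^3 = 704.969
(4/3) * 704.969 = 939.958667
V = 939.958667 * pi
V = 2952.97
2952.97 mm^3


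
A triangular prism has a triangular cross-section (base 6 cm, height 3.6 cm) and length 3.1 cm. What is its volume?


Shape: triangular prism
Triangle base = 6 cm, triangle height = 3.6 cm, prism length L = 3.1 cm
Formula: V = (1/2 * b * h_tri) * L
Cross-section area = 0.5 * 6 * 3.6 = 10.8
V = 10.8 * 3.1
V = 33.48
33.48 cm^3


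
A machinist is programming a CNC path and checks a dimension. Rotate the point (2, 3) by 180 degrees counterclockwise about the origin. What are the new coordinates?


Transformation: rotation about the origin
Original point: (2, 3)
Rule for 180 deg: (x, y) -> (-x, -y)
Apply: (2, 3) -> (-2, -3)
(-2, -3)


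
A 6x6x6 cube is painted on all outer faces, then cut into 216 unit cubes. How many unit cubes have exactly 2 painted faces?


Large cube: 6 x 6 x 6, cut into unit cubes.
n = 6, so n - 2 = 4
Cubes with 2 painted faces lie along the edges, excluding corners.
A cube has 12 edges; each contributes (n - 2) = 4 such cubes.
Count = 12 * 4 = 48
48 unit cubes


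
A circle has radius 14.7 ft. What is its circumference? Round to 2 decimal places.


Shape: circle
Radius r = 14.7 ft
Formula: C = 2 * pi * r
C = 2 * pi * 14.7
C = 29.4 * pi
C = 92.36
92.36 ft


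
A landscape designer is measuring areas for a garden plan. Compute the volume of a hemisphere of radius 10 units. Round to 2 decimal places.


Shape: hemisphere (half of a sphere)
Radius r = 10 units
Formula: V = (1/2) * (4/3) * pi * r^3 = (2/3) * pi * r^3
r^3 = 1000
(2/3) * 1000 = 666.666667
V = 666.666667 * pi
V = 2094.4
2094.4 units^3


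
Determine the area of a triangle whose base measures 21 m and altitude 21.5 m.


Shape: triangle
Base b = 21 m, Height h = 21.5 m
Formula: A = (1/2) * b * h
A = 0.5 * 21 * 21.5
A = 0.5 * 451.5
A = 225.75
225.75 m^2


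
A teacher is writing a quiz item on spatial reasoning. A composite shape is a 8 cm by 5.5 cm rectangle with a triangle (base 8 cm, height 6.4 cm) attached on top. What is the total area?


Composite shape: rectangle + triangle
Rectangle area = 8 * 5.5 = 44
Triangle area = 0.5 * 8 * 6.4 = 25.6
Total = 44 + 25.6
Total = 69.6
69.6 cm^2


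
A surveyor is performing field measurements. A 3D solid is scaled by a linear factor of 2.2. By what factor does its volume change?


Linear scale factor k = 2.2
Rule: under a linear scaling by k, volumes scale by k^3.
k^3 = 2.2 * 2.2 * 2.2
k^3 = 4.84 * 2.2
k^3 = 10.648
Volume scales by a factor of 10.648.
10.648 (dimensionless)


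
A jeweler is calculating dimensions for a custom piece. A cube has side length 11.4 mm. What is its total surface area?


Shape: cube
Side s = 11.4 mm
A cube has 6 square faces.
Formula: SA = 6 * s^2
s^2 = 129.96
SA = 6 * 129.96
SA = 779.76
779.76 mm^2


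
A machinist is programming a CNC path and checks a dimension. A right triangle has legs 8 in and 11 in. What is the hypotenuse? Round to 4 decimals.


Shape: right triangle
Legs a = 8 in, b = 11 in
Formula: c = sqrt(a^2 + b^2)
a^2 = 64, b^2 = 121
a^2 + b^2 = 185
c = sqrt(185)
c = 13.6015
13.6015 in


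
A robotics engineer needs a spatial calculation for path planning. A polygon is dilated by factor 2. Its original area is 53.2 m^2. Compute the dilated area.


Linear scale factor k = 2
Original area = 53.2 m^2
Rule: under a linear scaling by k, areas scale by k^2.
k^2 = 2^2 = 4
New area = 53.2 * 4
New area = 212.8
212.8 m^2


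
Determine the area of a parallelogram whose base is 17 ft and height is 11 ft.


Shape: parallelogram
Base b = 17 ft, Height h = 11 ft
Formula: A = b * h
A = 17 * 11
A = 187
187 ft^2


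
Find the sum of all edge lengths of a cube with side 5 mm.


Shape: cube
Side s = 5 mm
A cube has 12 edges, all equal.
Formula: total edge length = 12 * s
Total = 12 * 5
Total = 60
60 mm


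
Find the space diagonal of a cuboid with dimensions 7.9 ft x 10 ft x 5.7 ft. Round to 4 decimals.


Shape: rectangular box (space diagonal)
l = 7.9 ft, w = 10 ft, h = 5.7 ft
Visualize: the diagonal of the base, then a right triangle with that diagonal and the height.
Formula: d = sqrt(l^2 + w^2 + h^2)
l^2 + w^2 + h^2 = 62.41 + 100 + 32.49 = 194.9
d = sqrt(194.9)
d = 13.9607
13.9607 ft


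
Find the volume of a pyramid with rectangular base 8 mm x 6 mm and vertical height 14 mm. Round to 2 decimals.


Shape: rectangular pyramid
Base: 8 mm x 6 mm, Height h = 14 mm
Formula: V = (1/3) * base_area * h
base_area = 8 * 6 = 48
base_area * h = 48 * 14 = 672
V = 672 / 3
V = 224
224 mm^3


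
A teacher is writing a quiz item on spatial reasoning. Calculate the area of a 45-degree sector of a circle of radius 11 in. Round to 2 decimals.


Shape: circular sector
Radius r = 11 in, Angle = 45 degrees
Formula: A = (angle/360) * pi * r^2
r^2 = 121
Fraction of circle = 45/360
A = (45/360) * pi * 121
A = 15.125 * pi
A = 47.52
47.52 in^2


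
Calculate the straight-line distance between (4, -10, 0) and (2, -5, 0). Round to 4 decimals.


3D distance between two points
P1 = (4, -10, 0), P2 = (2, -5, 0)
Formula: d = sqrt((x2-x1)^2 + (y2-y1)^2 + (z2-z1)^2)
dx = 2 - 4 = -2
dy = -5 - -10 = 5
dz = 0 - 0 = 0
dx^2 + dy^2 + dz^2 = 4 + 25 + 0 = 29
d = sqrt(29)
d = 5.3852
5.3852 units


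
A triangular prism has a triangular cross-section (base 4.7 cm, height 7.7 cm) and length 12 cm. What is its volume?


Shape: triangular prism
Triangle base = 4.7 cm, triangle height = 7.7 cm, prism length L = 12 cm
Formula: V = (1/2 * b * h_tri) * L
Cross-section area = 0.5 * 4.7 * 7.7 = 18.095
V = 18.095 * 12
V = 217.14
217.14 cm^3


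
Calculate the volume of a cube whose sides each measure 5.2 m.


Shape: cube
Side s = 5.2 m
Formula: V = s^3
V = 5.2 * 5.2 * 5.2
V = 27.04 * 5.2
V = 140.608
140.608 m^3


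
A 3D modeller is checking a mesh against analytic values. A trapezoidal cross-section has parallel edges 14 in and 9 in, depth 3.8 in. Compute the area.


Shape: trapezoid
Parallel sides a = 14 in, b = 9 in; Height h = 3.8 in
Formula: A = (a + b) * h / 2
a + b = 14 + 9 = 23
A = 23 * 3.8 / 2
A = 87.4 / 2
A = 43.7
43.7 in^2


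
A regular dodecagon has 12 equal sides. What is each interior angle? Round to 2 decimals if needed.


Shape: regular dodecagon (12 sides)
Formula: interior angle = (n - 2) * 180 / n
(n - 2) = 10
(n - 2) * 180 = 1800
angle = 1800 / 12
angle = 150
150 degrees


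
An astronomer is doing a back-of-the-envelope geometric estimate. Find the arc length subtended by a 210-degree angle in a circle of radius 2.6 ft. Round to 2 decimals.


Shape: circular arc
Radius r = 2.6 ft, Angle = 210 degrees
Formula: L = (angle/360) * 2 * pi * r
2 * pi * r = 5.2 * pi
L = (210/360) * 5.2 * pi
L = 3.033333 * pi
L = 9.53
9.53 ft


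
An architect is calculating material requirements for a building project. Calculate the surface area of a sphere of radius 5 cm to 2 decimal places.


Shape: sphere
Radius r = 5 cm
Formula: SA = 4 * pi * r^2
r^2 = 25
SA = 4 * pi * 25
SA = 100 * pi
SA = 314.16
314.16 cm^2
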